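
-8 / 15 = -0.53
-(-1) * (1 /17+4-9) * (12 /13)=-1008 /221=-4.56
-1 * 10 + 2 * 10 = 10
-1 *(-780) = 780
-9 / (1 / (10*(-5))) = 450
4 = 4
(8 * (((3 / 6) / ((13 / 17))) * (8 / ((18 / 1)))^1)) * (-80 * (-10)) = 217600 / 117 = 1859.83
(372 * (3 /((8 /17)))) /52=4743 /104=45.61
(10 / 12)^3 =0.58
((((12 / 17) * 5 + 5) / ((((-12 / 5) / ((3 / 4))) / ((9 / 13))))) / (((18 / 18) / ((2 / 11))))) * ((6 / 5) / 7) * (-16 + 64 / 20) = 12528 / 17017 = 0.74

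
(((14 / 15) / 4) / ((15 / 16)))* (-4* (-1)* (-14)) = -3136 / 225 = -13.94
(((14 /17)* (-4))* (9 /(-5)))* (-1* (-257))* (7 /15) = 302232 /425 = 711.13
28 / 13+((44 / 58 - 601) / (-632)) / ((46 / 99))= 46009273 / 10960144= 4.20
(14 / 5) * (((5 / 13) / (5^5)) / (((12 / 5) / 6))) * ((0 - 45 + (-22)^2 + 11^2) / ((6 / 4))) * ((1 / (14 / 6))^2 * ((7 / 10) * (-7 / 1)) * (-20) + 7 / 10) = 146608 / 24375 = 6.01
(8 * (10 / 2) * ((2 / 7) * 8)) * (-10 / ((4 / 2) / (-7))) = 3200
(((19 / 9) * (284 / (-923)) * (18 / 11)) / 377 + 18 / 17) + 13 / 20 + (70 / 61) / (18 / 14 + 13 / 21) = 645281304 / 279528535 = 2.31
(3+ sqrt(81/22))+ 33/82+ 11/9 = 9*sqrt(22)/22+ 3413/738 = 6.54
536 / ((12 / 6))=268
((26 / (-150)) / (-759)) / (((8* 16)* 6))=13 / 43718400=0.00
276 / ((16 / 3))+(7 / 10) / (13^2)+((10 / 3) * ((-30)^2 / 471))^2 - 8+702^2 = 41064310506441 / 83313620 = 492888.32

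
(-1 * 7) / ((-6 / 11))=77 / 6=12.83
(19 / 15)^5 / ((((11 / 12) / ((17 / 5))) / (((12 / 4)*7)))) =253.98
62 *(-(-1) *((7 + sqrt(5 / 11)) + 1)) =62 *sqrt(55) / 11 + 496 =537.80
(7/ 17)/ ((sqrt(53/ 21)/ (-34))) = -14* sqrt(1113)/ 53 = -8.81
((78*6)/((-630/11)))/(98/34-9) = 187/140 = 1.34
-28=-28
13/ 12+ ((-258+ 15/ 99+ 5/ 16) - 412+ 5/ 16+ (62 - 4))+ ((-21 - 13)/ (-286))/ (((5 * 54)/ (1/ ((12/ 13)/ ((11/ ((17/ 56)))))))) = -21744779/ 35640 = -610.12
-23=-23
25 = 25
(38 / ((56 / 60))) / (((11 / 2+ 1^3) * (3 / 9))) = 1710 / 91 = 18.79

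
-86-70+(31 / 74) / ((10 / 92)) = -152.15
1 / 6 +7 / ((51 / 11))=57 / 34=1.68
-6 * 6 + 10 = -26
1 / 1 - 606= -605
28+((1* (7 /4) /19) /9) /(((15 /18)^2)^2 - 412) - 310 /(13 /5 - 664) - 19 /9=7949305567177 /301594818519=26.36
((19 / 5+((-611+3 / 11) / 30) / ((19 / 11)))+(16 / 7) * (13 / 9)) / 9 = -28036 / 53865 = -0.52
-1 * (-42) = 42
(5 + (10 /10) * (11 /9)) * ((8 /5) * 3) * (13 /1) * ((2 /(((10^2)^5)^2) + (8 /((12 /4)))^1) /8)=36400000000000000000273 /281250000000000000000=129.42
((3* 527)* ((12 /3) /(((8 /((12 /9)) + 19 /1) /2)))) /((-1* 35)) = -14.45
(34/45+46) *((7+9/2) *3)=24196/15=1613.07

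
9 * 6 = 54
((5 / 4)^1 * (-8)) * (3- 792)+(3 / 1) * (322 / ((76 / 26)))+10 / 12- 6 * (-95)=1002209 / 114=8791.31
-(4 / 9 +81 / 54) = -35 / 18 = -1.94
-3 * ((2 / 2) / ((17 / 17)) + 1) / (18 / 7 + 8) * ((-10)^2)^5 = -210000000000 / 37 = -5675675675.68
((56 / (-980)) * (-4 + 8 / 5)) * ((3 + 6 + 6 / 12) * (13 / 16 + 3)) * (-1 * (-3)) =10431 / 700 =14.90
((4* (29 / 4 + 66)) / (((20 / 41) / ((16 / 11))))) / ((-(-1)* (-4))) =-218.42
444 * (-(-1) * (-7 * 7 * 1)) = -21756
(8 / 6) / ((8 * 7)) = 1 / 42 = 0.02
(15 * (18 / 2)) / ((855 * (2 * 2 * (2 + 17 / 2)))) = 1 / 266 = 0.00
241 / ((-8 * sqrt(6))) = -241 * sqrt(6) / 48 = -12.30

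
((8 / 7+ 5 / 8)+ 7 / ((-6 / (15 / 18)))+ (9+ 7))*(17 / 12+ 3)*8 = 448645 / 756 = 593.45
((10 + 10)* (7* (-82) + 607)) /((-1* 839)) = -660 /839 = -0.79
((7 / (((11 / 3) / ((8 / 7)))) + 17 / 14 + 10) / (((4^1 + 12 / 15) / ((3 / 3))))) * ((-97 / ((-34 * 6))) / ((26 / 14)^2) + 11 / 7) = 4255009705 / 891963072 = 4.77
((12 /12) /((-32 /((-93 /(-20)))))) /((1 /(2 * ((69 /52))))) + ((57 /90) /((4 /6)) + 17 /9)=367399 /149760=2.45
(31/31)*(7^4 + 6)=2407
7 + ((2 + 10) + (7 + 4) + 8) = 38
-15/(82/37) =-555/82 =-6.77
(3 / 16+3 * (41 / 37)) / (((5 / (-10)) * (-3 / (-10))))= -3465 / 148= -23.41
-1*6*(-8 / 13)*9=432 / 13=33.23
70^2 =4900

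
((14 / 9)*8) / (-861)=-16 / 1107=-0.01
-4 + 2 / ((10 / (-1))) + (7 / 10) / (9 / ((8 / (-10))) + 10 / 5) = -4.28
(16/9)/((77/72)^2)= 9216/5929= 1.55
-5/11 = -0.45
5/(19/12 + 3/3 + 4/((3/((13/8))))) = 20/19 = 1.05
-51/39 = -17/13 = -1.31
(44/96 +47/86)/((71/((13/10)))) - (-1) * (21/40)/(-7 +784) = 103423/5422128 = 0.02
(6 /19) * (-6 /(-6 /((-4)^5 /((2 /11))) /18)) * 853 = -518842368 /19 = -27307493.05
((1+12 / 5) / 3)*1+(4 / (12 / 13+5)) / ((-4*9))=3862 / 3465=1.11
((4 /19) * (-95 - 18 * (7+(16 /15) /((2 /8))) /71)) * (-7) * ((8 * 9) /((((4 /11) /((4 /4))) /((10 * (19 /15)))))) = 128395344 /355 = 361677.03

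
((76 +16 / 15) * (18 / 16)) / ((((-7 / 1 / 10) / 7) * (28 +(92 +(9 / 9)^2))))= -867 / 121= -7.17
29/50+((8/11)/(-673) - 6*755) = -1676565213/370150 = -4529.42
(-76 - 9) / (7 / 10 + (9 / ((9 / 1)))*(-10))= 850 / 93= 9.14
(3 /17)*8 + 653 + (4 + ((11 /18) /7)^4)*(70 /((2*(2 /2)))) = 486272646325 /612115056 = 794.41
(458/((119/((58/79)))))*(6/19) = 159384/178619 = 0.89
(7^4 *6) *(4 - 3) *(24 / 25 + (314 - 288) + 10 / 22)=394933.94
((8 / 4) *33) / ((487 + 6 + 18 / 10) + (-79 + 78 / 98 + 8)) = 0.16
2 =2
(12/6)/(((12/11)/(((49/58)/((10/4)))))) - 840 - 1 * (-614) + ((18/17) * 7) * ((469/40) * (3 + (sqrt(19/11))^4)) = 294.60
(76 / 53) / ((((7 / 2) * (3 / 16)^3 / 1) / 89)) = 55410688 / 10017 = 5531.66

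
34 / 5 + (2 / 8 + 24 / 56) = 1047 / 140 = 7.48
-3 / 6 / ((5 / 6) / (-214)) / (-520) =-0.25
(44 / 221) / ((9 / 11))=484 / 1989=0.24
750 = 750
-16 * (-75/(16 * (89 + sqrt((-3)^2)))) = 0.82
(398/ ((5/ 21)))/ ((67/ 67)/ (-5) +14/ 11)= 91938/ 59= 1558.27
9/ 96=3/ 32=0.09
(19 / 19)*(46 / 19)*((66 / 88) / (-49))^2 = 207 / 364952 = 0.00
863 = 863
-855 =-855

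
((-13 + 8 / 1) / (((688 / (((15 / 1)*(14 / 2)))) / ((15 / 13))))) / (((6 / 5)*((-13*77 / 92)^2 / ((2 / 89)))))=-991875 / 7121507393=-0.00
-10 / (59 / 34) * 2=-680 / 59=-11.53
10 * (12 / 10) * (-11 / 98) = -66 / 49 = -1.35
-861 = -861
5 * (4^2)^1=80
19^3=6859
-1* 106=-106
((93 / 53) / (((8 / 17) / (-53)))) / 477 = -527 / 1272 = -0.41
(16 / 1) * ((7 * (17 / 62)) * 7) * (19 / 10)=408.44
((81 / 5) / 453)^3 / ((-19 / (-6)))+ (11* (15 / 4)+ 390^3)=1940209247712395517 / 32708034500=59319041.25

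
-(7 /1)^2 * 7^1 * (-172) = 58996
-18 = -18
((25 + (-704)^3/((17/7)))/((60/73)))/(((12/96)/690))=-16403126317668/17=-964889783392.24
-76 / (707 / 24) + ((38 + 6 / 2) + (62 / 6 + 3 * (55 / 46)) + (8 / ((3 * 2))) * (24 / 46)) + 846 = 87715349 / 97566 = 899.04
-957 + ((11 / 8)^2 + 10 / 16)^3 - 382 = -346837535 / 262144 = -1323.08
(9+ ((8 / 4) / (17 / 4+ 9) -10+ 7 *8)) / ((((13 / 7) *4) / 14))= 143227 / 1378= 103.94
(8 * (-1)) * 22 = -176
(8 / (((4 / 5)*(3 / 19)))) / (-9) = -190 / 27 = -7.04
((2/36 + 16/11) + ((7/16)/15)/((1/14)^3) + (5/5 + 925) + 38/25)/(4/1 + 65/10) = 713552/7425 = 96.10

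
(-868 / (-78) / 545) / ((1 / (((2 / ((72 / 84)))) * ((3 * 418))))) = 1269884 / 21255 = 59.75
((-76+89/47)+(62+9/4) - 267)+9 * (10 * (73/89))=-3397201/16732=-203.04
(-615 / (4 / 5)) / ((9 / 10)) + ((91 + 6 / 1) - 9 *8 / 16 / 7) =-757.81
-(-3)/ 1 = 3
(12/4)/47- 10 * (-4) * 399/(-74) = -215.61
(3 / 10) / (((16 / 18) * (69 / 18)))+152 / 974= 109367 / 448040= 0.24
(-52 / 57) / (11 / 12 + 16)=-208 / 3857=-0.05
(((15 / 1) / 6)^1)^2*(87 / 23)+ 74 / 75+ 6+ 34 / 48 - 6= 116547 / 4600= 25.34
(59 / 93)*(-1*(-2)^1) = 1.27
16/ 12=4/ 3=1.33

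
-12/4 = -3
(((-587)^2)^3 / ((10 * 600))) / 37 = 40909917857572009 / 222000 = 184278909268.34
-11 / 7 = -1.57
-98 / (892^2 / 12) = -147 / 99458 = -0.00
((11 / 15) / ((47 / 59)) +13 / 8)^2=206123449 / 31809600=6.48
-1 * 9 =-9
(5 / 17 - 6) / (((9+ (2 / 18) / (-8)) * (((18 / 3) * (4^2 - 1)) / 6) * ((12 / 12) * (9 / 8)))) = -6208 / 164985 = -0.04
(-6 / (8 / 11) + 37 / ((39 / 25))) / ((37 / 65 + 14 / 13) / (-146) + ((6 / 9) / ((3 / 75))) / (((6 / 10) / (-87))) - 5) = -880745 / 137890342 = -0.01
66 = 66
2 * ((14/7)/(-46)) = -2/23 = -0.09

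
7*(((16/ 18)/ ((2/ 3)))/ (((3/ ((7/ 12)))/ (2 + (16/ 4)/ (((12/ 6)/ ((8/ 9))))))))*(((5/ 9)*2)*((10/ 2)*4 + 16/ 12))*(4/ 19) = 34.21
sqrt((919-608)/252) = sqrt(2177)/42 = 1.11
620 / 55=124 / 11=11.27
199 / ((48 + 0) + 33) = 199 / 81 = 2.46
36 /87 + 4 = 4.41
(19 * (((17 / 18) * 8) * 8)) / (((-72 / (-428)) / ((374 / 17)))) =12165472 / 81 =150191.01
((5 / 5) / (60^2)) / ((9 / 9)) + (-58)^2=12110401 / 3600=3364.00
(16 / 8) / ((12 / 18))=3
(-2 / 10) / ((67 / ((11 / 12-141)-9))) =1789 / 4020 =0.45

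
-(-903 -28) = 931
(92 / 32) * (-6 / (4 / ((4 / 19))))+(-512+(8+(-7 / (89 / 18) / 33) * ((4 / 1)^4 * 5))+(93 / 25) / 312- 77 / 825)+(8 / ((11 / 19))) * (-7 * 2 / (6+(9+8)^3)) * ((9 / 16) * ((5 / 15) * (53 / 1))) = -7270436082973 / 12976125240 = -560.29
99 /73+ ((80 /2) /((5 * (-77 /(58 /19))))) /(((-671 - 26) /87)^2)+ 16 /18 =1046031991813 /466955238519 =2.24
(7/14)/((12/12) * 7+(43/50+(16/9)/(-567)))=127575/2004679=0.06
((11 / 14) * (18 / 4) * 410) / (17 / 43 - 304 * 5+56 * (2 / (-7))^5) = -299330955 / 313799102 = -0.95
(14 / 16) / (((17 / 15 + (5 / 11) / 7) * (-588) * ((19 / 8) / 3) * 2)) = -165 / 210368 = -0.00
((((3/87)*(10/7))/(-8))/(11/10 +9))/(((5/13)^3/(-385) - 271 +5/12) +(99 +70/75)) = 0.00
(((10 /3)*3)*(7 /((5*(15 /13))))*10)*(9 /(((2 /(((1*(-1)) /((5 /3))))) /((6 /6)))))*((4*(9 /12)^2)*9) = -66339 /10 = -6633.90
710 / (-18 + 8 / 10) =-1775 / 43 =-41.28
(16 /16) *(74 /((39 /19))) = 1406 /39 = 36.05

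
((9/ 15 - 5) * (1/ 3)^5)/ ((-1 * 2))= 11/ 1215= 0.01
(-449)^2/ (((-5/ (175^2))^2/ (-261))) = -1973991941578125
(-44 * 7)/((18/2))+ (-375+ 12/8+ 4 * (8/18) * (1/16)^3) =-939391/2304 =-407.72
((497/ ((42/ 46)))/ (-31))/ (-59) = 1633/ 5487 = 0.30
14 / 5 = 2.80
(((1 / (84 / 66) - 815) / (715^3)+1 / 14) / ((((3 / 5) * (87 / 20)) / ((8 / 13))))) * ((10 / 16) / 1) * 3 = 731028952 / 23150946819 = 0.03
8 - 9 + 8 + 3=10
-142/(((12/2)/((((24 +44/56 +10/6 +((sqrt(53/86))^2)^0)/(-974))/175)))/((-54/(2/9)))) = -2210301/2386300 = -0.93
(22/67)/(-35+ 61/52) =-1144/117853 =-0.01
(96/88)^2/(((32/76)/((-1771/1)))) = -55062/11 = -5005.64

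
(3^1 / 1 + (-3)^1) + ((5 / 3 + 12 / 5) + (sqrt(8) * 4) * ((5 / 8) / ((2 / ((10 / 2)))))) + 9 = 196 / 15 + 25 * sqrt(2) / 2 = 30.74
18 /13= 1.38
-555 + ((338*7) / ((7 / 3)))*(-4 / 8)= -1062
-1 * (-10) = 10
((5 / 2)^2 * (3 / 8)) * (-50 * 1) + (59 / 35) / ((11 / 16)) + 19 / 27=-18965777 / 166320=-114.03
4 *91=364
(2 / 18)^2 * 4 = 4 / 81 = 0.05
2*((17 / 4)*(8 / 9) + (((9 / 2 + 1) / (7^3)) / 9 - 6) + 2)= -1361 / 3087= -0.44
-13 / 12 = -1.08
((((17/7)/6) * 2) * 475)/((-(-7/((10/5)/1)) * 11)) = 16150/1617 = 9.99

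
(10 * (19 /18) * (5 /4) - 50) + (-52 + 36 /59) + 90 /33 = -1996877 /23364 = -85.47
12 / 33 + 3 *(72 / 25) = 2476 / 275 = 9.00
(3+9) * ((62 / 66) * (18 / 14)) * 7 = 1116 / 11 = 101.45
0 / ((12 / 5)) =0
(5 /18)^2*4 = 25 /81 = 0.31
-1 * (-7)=7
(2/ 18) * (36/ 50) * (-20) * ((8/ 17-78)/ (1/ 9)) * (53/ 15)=1676496/ 425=3944.70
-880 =-880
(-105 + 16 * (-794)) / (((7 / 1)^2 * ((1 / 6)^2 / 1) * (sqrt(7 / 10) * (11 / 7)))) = -461124 * sqrt(70) / 539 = -7157.77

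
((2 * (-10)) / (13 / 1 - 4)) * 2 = -40 / 9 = -4.44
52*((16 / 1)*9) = 7488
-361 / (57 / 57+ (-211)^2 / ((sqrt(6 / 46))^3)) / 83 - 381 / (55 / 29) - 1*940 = -2283681539371295881 / 2001665120805460 - 1108973589*sqrt(69) / 2001665120805460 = -1140.89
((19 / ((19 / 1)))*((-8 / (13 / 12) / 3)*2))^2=24.24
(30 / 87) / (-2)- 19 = -556 / 29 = -19.17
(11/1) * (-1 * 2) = -22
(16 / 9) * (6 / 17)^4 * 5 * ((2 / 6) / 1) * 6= 23040 / 83521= 0.28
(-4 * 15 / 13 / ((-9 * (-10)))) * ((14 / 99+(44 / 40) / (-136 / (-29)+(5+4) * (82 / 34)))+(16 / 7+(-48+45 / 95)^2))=-956026349237 / 8244451215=-115.96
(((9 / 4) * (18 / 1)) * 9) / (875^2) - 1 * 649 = -993780521 / 1531250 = -649.00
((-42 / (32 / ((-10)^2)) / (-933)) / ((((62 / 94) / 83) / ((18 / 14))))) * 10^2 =21943125 / 9641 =2276.02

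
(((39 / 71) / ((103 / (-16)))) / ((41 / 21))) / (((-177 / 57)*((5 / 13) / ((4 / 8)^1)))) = 1618344 / 88450735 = 0.02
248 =248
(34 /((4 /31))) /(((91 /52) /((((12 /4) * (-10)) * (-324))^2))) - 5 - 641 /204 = 14225747649.00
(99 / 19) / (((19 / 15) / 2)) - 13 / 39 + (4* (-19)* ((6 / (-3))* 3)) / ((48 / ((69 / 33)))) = 661349 / 23826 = 27.76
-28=-28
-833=-833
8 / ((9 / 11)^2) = 968 / 81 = 11.95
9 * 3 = 27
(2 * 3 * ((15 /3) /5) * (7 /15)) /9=14 /45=0.31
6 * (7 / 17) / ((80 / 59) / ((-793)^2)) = 779143911 / 680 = 1145799.87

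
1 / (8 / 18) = 9 / 4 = 2.25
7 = 7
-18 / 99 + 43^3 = 79506.82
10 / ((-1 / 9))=-90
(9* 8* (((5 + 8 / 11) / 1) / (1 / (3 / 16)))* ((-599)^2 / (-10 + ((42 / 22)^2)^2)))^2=659890730304238802622561 / 9243284164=71391371139959.99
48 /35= 1.37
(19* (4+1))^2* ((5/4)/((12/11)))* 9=93070.31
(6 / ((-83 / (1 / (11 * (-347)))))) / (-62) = -3 / 9821141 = -0.00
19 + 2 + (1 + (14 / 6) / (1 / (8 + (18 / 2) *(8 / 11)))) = 1846 / 33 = 55.94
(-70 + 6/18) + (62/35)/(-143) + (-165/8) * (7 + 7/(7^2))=-13033049/60060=-217.00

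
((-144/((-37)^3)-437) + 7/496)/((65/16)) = -107.57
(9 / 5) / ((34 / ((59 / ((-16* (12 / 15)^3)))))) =-13275 / 34816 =-0.38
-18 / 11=-1.64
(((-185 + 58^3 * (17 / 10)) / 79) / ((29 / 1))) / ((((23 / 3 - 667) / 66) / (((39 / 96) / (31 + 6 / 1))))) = -2133237249 / 13413530080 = -0.16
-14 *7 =-98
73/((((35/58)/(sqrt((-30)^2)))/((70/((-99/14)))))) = -1185520/33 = -35924.85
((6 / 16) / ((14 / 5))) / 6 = 5 / 224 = 0.02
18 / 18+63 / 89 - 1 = 63 / 89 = 0.71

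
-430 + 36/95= -40814/95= -429.62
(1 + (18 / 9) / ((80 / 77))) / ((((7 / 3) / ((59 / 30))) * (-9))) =-767 / 2800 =-0.27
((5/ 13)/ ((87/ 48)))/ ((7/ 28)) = 320/ 377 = 0.85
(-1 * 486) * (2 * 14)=-13608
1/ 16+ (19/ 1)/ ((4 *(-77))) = 1/ 1232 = 0.00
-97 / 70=-1.39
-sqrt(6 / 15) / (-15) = sqrt(10) / 75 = 0.04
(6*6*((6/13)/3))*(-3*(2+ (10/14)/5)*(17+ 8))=-81000/91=-890.11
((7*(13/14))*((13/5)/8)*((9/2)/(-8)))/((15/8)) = -507/800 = -0.63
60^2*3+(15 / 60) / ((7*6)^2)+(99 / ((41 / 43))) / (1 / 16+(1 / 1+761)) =38096251280585 / 3527386128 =10800.14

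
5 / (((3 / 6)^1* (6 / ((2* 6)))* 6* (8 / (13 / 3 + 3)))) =55 / 18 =3.06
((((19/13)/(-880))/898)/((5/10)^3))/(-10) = 0.00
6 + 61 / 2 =73 / 2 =36.50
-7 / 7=-1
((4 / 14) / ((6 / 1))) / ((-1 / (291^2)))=-28227 / 7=-4032.43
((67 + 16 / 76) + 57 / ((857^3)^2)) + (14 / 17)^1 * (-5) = 63.09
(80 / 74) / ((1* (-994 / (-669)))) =13380 / 18389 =0.73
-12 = -12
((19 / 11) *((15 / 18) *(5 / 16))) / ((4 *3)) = 475 / 12672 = 0.04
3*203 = 609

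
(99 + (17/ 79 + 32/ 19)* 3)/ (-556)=-39288/ 208639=-0.19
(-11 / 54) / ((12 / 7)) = -77 / 648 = -0.12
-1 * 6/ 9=-2/ 3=-0.67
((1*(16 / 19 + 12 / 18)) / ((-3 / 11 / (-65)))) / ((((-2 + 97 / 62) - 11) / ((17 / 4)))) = -16202615 / 121239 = -133.64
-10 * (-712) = 7120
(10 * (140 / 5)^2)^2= 61465600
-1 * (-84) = 84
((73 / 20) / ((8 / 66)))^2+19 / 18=52290329 / 57600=907.82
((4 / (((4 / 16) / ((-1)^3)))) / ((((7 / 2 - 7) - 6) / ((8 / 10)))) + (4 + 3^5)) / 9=23593 / 855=27.59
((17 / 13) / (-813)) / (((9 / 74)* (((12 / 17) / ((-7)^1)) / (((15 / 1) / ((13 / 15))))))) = 2.27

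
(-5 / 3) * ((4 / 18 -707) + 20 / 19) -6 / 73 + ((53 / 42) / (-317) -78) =182506474331 / 166198662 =1098.12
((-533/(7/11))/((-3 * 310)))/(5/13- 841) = -76219/71141280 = -0.00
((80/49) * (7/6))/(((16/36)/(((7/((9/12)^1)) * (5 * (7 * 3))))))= 4200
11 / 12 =0.92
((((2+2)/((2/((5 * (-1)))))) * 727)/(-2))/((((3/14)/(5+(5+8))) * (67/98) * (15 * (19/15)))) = 29923320/1273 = 23506.14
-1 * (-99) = 99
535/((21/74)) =39590/21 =1885.24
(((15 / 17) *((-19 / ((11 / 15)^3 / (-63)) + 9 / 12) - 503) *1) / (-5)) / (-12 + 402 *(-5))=13485521 / 61002392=0.22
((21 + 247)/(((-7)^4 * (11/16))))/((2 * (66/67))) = 0.08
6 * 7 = 42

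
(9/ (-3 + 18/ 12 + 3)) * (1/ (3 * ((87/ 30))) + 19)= 3326/ 29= 114.69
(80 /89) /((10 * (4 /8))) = 16 /89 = 0.18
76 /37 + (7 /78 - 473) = -1358891 /2886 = -470.86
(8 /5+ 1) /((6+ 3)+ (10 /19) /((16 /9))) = 1976 /7065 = 0.28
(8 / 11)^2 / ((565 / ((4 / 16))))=16 / 68365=0.00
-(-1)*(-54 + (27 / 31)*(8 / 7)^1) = -53.00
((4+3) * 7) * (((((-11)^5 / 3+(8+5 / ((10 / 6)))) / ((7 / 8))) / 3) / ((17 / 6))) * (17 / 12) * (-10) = 45085040 / 9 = 5009448.89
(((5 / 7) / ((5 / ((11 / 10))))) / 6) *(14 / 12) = 11 / 360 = 0.03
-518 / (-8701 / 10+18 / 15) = 0.60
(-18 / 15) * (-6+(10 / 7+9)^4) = -34060602 / 2401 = -14186.01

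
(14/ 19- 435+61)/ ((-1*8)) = 1773/ 38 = 46.66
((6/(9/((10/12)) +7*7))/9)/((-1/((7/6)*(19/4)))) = -665/10764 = -0.06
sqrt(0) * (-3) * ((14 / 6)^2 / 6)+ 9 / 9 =1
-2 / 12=-1 / 6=-0.17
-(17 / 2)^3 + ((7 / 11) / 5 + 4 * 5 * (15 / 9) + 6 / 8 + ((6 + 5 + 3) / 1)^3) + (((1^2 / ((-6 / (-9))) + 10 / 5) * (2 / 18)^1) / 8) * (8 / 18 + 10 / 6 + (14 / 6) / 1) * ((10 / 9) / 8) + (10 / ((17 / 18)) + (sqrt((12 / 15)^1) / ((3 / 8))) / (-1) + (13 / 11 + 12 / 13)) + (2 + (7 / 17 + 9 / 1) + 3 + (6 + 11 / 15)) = 2291300941 / 1042470 - 16 * sqrt(5) / 15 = 2195.57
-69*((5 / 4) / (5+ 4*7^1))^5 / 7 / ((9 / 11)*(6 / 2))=-71875 / 229518406656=-0.00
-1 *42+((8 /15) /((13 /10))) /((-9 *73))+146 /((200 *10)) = -1074311521 /25623000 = -41.93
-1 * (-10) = 10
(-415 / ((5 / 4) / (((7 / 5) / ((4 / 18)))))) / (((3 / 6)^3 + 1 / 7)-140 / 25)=585648 / 1493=392.26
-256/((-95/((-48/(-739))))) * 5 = 12288/14041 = 0.88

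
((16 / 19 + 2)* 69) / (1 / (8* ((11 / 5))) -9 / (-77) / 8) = 52164 / 19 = 2745.47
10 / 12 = 5 / 6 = 0.83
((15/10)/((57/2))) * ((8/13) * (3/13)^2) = 72/41743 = 0.00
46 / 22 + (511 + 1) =5655 / 11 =514.09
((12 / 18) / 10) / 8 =1 / 120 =0.01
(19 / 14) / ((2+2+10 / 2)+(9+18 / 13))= 247 / 3528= 0.07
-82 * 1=-82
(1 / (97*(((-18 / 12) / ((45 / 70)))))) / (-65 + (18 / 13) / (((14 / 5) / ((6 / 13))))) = 507 / 7432625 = 0.00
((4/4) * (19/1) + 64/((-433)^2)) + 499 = 97119366/187489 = 518.00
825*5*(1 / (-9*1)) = -1375 / 3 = -458.33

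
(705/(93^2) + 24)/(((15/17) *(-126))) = -1180259/5448870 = -0.22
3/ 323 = 0.01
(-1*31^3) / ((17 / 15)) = -446865 / 17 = -26286.18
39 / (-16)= -39 / 16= -2.44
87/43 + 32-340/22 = 8783/473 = 18.57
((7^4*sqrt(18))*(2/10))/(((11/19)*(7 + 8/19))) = 474.19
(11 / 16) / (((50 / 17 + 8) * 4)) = 187 / 11904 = 0.02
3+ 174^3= 5268027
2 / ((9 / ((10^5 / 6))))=3703.70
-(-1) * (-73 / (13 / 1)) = -73 / 13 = -5.62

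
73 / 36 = 2.03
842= 842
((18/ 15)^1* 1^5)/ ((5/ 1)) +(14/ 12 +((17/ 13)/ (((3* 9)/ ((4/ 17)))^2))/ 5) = 11331493/ 8055450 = 1.41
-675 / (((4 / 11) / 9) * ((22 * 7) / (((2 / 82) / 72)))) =-675 / 18368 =-0.04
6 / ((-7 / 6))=-5.14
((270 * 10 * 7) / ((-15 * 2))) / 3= -210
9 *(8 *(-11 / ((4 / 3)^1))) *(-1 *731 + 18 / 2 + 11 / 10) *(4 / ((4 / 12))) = 25692876 / 5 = 5138575.20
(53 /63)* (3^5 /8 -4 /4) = 12455 /504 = 24.71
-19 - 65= -84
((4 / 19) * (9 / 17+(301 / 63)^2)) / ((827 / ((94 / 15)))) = 12092912 / 324552015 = 0.04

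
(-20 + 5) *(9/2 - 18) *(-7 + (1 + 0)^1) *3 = -3645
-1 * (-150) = 150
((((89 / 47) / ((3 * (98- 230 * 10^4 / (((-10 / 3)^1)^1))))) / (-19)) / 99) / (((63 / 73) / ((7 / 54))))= -6497 / 88951842085788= -0.00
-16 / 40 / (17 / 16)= -32 / 85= -0.38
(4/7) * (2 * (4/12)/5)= 8/105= 0.08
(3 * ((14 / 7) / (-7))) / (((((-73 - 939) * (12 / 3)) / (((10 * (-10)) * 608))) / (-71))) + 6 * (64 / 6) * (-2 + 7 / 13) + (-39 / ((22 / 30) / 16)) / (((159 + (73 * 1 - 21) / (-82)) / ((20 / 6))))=119981014352 / 149488339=802.61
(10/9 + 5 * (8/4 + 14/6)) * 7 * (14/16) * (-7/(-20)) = 14063/288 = 48.83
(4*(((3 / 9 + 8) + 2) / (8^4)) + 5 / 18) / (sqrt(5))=2653*sqrt(5) / 46080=0.13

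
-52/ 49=-1.06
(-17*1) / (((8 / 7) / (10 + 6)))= -238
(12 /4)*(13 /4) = 39 /4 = 9.75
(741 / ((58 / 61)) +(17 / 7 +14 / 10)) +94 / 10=1608889 / 2030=792.56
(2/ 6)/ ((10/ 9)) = 3/ 10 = 0.30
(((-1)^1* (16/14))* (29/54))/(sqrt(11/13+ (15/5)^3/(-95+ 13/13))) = -116* sqrt(834626)/129087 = -0.82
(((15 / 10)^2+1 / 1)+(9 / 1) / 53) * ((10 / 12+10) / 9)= 47125 / 11448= 4.12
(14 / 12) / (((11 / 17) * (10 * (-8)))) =-0.02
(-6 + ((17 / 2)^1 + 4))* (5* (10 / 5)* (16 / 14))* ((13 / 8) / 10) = 169 / 14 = 12.07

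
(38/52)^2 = 361/676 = 0.53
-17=-17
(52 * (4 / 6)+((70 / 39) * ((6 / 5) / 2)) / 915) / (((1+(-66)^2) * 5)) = 137458 / 86377525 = 0.00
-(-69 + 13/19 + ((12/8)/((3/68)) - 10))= 842/19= 44.32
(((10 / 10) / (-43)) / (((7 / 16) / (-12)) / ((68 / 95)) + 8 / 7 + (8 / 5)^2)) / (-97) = 2284800 / 34802461123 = 0.00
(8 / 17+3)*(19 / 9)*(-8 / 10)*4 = -17936 / 765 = -23.45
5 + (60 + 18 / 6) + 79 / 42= 2935 / 42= 69.88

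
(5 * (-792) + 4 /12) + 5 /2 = -23743 /6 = -3957.17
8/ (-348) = -2/ 87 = -0.02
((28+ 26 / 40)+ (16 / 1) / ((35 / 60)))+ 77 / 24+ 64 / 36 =153883 / 2520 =61.06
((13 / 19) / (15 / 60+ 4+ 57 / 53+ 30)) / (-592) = -689 / 21059068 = -0.00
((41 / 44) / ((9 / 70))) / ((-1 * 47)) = -1435 / 9306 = -0.15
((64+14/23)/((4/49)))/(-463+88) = -36407/17250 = -2.11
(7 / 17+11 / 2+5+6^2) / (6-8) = -1595 / 68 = -23.46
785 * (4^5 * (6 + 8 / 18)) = 46622720 / 9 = 5180302.22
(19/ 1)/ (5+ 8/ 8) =19/ 6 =3.17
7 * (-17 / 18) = -119 / 18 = -6.61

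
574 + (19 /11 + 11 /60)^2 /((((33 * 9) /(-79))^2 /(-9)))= 2440663209239 /4269315600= 571.68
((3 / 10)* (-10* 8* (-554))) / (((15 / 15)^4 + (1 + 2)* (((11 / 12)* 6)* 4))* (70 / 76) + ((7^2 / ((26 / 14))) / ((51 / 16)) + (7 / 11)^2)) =40532510304 / 214591265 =188.88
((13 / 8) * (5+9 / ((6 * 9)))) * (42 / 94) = 2821 / 752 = 3.75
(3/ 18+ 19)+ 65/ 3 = 245/ 6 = 40.83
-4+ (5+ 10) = 11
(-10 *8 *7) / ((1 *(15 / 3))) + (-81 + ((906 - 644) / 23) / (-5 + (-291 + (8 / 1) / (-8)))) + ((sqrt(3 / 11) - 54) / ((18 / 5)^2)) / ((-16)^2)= -675203165 / 3497472 + 25 *sqrt(33) / 912384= -193.05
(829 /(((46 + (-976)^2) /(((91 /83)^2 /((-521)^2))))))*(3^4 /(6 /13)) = 2409597099 /3562724447864956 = 0.00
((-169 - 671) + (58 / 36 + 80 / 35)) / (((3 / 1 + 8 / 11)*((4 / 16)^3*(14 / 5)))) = -92707120 / 18081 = -5127.32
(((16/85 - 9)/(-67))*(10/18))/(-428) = -7/41004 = -0.00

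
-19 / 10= -1.90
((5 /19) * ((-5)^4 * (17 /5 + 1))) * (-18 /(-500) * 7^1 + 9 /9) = 17215 /19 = 906.05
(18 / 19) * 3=54 / 19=2.84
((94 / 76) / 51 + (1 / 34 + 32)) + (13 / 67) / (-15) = 3466967 / 108205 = 32.04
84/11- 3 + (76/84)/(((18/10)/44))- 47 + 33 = 12.75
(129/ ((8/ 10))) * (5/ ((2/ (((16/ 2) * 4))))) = 12900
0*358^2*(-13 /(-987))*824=0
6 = 6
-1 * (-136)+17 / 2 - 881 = -1473 / 2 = -736.50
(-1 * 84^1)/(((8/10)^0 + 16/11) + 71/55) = -2310/103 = -22.43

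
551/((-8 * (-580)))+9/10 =163/160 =1.02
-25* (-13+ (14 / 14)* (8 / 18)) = 2825 / 9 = 313.89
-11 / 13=-0.85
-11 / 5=-2.20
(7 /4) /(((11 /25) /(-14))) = -55.68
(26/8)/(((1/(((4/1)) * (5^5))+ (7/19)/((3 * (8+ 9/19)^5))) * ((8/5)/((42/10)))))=39551709892865625/383919929032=103020.73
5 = 5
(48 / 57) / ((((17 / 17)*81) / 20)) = 320 / 1539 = 0.21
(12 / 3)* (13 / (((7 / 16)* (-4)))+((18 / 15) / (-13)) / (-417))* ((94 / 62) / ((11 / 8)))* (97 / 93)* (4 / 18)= -7.59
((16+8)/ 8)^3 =27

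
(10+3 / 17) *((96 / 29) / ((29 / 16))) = 265728 / 14297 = 18.59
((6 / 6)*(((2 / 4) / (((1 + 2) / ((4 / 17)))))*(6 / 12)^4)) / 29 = 0.00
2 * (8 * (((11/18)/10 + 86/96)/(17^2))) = 689/13005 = 0.05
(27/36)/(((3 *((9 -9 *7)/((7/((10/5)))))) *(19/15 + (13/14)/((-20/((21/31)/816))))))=-29512/2306925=-0.01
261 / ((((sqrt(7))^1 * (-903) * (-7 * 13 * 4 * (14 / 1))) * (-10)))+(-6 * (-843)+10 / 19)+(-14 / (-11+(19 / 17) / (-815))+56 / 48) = 7328419825 / 1448028-87 * sqrt(7) / 107372720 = 5060.97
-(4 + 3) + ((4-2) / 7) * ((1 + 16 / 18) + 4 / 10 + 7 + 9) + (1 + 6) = 1646 / 315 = 5.23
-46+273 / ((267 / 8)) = -3366 / 89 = -37.82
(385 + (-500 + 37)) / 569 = -0.14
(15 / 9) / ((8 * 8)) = 5 / 192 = 0.03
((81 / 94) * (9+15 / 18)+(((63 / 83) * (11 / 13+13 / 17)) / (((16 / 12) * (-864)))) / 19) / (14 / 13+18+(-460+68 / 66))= -0.02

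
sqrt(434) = 20.83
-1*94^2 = -8836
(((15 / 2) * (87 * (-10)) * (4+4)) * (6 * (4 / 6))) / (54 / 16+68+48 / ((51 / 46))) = -5679360 / 3119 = -1820.89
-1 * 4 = -4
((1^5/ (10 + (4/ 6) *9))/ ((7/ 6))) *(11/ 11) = 3/ 56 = 0.05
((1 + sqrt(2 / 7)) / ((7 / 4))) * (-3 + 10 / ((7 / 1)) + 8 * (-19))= -134.66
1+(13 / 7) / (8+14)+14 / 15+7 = 9.02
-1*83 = -83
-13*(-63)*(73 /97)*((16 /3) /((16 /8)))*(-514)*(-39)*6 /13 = 15206854.27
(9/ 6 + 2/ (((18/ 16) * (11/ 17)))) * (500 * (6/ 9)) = 420500/ 297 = 1415.82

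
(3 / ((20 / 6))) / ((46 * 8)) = 9 / 3680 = 0.00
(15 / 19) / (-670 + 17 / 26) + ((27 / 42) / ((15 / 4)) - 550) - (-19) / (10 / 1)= -547.93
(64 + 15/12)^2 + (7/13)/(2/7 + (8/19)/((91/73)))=749483/176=4258.43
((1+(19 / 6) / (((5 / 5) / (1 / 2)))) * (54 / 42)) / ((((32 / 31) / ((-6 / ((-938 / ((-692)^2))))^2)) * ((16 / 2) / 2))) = 7547408.27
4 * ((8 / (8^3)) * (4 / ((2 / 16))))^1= 2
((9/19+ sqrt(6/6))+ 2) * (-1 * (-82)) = 5412/19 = 284.84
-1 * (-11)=11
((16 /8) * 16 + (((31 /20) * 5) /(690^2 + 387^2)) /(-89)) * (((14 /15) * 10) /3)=49909297319 /501321069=99.56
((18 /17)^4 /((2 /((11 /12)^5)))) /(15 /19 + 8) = 0.05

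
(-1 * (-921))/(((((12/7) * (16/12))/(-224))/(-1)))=90258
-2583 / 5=-516.60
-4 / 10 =-2 / 5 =-0.40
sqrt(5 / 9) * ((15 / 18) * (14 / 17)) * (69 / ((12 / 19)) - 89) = 315 * sqrt(5) / 68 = 10.36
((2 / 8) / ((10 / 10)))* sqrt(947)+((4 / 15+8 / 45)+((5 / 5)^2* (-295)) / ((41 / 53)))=-140551 / 369+sqrt(947) / 4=-373.20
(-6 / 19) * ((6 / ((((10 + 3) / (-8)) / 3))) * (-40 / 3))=-11520 / 247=-46.64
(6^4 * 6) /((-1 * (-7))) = 1110.86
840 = 840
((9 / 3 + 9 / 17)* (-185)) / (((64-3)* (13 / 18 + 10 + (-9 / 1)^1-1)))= -199800 / 13481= -14.82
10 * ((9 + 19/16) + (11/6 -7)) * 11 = 13255/24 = 552.29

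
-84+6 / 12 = -83.50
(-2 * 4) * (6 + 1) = -56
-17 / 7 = -2.43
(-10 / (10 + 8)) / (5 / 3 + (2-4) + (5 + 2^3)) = -0.04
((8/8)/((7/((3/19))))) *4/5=12/665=0.02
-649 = -649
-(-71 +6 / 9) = 211 / 3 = 70.33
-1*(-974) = 974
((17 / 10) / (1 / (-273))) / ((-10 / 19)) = 88179 / 100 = 881.79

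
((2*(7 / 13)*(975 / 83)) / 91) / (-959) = -150 / 1034761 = -0.00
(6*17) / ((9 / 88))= 2992 / 3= 997.33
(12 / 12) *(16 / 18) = 8 / 9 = 0.89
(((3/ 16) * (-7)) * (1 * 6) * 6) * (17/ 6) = -1071/ 8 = -133.88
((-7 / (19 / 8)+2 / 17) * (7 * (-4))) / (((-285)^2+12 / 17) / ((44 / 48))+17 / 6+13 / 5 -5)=8445360 / 9444971269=0.00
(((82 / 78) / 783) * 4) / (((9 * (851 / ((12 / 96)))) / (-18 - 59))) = -3157 / 467765766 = -0.00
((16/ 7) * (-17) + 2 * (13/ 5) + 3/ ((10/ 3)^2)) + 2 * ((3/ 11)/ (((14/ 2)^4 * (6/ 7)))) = -12596869/ 377300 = -33.39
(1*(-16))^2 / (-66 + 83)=256 / 17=15.06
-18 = -18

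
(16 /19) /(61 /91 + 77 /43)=31304 /91485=0.34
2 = 2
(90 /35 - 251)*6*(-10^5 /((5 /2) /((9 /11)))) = 3756240000 /77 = 48782337.66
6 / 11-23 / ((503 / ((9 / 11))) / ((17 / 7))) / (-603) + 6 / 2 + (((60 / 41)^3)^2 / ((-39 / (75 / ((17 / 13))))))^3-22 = -4143119142693065159087589140124284360995290 / 1366437266841819688604371092578463831521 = -3032.06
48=48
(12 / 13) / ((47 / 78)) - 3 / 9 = 169 / 141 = 1.20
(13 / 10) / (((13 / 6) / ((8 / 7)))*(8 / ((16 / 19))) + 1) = 624 / 9125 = 0.07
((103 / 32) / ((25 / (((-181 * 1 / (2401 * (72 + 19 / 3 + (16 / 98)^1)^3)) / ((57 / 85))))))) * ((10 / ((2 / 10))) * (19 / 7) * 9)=-898499385 / 24582412541104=-0.00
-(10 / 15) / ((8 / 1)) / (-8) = 1 / 96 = 0.01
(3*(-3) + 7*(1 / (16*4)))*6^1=-1707 / 32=-53.34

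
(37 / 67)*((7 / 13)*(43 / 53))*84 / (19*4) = 0.27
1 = 1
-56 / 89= -0.63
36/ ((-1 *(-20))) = 9/ 5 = 1.80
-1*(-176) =176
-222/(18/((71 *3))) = -2627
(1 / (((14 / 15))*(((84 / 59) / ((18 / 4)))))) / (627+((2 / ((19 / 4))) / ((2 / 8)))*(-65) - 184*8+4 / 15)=-756675 / 213208016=-0.00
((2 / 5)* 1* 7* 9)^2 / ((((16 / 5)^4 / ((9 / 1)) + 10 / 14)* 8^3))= 0.10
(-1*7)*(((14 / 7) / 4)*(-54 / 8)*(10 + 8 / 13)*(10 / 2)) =65205 / 52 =1253.94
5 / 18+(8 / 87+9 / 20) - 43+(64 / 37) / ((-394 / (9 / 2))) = -1605650989 / 38048580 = -42.20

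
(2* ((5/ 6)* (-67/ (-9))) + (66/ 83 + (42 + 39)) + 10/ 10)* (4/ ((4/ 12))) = 853396/ 747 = 1142.43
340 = 340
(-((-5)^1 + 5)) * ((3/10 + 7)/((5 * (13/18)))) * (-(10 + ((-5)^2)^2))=0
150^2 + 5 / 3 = 67505 / 3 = 22501.67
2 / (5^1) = 0.40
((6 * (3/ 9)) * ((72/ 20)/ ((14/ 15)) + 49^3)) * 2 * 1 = 3294280/ 7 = 470611.43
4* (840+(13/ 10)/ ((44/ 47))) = 370211/ 110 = 3365.55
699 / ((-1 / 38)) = -26562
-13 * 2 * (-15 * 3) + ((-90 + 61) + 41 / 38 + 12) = 43855 / 38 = 1154.08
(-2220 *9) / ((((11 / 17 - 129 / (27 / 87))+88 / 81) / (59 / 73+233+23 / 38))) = 11314.82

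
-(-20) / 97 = 20 / 97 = 0.21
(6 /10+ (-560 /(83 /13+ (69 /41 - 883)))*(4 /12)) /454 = 5689451 /3175768590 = 0.00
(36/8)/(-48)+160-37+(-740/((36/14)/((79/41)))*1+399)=-384851/11808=-32.59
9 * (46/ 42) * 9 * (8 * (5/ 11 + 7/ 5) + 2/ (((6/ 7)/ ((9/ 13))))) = 7304823/ 5005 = 1459.51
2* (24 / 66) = 8 / 11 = 0.73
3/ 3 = 1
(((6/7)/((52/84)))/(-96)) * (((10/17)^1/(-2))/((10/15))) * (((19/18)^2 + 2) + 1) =6665/254592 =0.03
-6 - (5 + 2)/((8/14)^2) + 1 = -423/16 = -26.44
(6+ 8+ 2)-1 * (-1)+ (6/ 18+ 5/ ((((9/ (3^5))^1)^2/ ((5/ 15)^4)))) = 62.33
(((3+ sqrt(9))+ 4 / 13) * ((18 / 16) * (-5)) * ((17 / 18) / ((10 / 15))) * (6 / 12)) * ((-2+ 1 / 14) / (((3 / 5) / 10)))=2352375 / 2912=807.82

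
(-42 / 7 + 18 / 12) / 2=-9 / 4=-2.25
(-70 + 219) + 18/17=2551/17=150.06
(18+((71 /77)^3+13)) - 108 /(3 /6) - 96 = -127927862 /456533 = -280.22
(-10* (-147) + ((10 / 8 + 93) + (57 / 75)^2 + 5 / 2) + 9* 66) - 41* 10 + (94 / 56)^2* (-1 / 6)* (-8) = 322496759 / 183750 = 1755.08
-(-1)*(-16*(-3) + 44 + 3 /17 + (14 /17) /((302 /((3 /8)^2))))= 92.18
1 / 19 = 0.05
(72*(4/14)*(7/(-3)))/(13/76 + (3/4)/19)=-228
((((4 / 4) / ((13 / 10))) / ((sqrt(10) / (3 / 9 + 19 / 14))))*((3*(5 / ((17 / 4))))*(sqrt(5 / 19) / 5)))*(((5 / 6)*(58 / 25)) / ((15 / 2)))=8236*sqrt(38) / 1322685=0.04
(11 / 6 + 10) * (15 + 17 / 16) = 18247 / 96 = 190.07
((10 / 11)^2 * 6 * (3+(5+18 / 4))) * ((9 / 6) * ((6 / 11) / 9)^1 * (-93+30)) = -472500 / 1331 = -355.00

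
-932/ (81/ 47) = -540.79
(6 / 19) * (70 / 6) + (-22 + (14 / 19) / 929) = -323278 / 17651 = -18.31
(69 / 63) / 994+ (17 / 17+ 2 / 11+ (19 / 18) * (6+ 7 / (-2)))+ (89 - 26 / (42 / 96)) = 46005329 / 1377684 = 33.39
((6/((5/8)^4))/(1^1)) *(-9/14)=-110592/4375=-25.28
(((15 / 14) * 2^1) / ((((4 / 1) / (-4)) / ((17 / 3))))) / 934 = -85 / 6538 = -0.01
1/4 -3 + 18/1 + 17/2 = 95/4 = 23.75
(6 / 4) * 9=27 / 2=13.50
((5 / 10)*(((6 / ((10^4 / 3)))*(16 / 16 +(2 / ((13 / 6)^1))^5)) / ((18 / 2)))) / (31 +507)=4961 / 15980450720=0.00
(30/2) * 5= 75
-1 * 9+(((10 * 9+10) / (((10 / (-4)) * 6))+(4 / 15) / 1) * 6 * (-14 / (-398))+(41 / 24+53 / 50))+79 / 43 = -29497063 / 5134200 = -5.75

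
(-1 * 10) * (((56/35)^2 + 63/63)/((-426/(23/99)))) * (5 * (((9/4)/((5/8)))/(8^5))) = 2047/191938560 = 0.00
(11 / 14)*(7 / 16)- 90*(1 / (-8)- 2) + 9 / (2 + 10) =6155 / 32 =192.34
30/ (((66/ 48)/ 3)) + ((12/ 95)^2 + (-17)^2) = 35190059/ 99275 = 354.47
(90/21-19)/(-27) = 103/189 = 0.54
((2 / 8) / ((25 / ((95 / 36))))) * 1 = 19 / 720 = 0.03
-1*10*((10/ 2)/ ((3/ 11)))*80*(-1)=44000/ 3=14666.67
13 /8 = 1.62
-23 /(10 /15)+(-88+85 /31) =-7425 /62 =-119.76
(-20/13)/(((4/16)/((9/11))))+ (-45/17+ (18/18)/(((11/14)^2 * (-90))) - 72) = -95906623/1203345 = -79.70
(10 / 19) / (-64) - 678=-412229 / 608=-678.01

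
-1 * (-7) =7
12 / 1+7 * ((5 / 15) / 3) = 115 / 9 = 12.78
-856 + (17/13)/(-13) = -856.10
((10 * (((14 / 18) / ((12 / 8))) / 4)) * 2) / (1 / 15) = 350 / 9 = 38.89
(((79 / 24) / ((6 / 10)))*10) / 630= 395 / 4536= 0.09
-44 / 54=-0.81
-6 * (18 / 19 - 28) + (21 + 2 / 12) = 20917 / 114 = 183.48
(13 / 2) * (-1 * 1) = -13 / 2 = -6.50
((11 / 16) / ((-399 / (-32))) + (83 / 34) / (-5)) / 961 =-29377 / 65184630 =-0.00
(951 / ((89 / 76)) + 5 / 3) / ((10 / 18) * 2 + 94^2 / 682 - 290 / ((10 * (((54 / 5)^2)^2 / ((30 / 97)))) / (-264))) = 141456584150343 / 2475564289811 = 57.14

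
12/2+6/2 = 9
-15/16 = -0.94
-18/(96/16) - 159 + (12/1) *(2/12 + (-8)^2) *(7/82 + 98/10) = 7449.73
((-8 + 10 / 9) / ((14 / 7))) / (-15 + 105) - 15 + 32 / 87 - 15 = -696959 / 23490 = -29.67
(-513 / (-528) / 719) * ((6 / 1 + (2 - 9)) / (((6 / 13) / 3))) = -2223 / 253088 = -0.01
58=58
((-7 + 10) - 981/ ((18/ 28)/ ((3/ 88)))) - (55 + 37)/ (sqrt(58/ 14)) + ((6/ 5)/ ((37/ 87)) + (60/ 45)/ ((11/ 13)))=-92 * sqrt(203)/ 29 - 1089751/ 24420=-89.83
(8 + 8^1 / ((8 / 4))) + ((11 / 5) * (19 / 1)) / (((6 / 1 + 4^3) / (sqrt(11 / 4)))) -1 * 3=209 * sqrt(11) / 700 + 9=9.99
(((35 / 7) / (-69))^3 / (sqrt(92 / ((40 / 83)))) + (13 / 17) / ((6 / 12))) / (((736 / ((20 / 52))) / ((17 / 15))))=1 / 1104- 2125 *sqrt(19090) / 18000958139424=0.00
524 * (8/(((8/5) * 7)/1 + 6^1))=10480/43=243.72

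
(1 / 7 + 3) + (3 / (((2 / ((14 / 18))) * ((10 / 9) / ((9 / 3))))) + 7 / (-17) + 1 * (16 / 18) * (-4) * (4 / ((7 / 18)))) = -73043 / 2380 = -30.69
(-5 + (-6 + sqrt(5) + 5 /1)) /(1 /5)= -18.82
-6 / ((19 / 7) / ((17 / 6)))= -119 / 19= -6.26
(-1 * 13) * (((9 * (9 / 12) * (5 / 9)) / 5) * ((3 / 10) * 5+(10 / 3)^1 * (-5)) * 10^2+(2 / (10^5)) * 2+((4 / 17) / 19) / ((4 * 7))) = 835863083107 / 56525000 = 14787.49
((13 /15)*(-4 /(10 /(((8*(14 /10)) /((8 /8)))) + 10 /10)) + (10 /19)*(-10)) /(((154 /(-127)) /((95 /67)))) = 6804914 /820281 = 8.30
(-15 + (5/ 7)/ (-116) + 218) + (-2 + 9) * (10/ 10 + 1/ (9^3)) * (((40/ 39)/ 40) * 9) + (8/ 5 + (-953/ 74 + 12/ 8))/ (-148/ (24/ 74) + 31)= 534095335483/ 2609997390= 204.63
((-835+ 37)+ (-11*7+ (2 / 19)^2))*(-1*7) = 2211097 / 361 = 6124.92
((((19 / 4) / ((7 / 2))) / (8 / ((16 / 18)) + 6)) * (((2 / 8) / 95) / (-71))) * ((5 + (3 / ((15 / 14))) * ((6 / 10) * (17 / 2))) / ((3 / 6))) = -241 / 1863750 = -0.00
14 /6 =7 /3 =2.33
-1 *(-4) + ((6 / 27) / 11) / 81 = 32078 / 8019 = 4.00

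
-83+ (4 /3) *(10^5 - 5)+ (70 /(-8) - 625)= 1591319 /12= 132609.92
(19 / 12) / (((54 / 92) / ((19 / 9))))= 8303 / 1458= 5.69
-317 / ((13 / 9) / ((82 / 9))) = -25994 / 13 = -1999.54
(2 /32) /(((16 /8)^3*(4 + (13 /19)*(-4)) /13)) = 247 /3072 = 0.08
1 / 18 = 0.06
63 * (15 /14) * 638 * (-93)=-4005045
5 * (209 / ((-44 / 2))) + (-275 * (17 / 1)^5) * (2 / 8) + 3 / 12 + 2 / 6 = -292845647 / 3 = -97615215.67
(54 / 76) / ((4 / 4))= 27 / 38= 0.71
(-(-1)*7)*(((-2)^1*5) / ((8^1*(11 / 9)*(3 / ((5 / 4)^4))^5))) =-3337860107421875 / 1306219813797888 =-2.56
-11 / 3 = -3.67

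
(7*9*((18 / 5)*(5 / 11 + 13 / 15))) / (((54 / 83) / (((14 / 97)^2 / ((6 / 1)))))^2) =50481572428 / 5915969202825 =0.01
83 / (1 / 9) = 747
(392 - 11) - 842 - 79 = -540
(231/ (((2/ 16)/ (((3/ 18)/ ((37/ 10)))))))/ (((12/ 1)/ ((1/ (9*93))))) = 770/ 92907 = 0.01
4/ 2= 2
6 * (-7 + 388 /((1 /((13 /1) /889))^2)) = -32800050 /790321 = -41.50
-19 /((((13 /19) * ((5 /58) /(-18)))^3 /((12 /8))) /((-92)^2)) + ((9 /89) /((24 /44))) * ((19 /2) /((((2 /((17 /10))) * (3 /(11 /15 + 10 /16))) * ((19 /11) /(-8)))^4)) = 8043265127026133377557366192301607 /1173247508955600000000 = 6855556961025.28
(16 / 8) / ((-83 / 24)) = -48 / 83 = -0.58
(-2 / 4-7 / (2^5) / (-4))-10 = -1337 / 128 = -10.45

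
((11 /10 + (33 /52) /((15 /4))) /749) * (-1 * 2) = -33 /9737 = -0.00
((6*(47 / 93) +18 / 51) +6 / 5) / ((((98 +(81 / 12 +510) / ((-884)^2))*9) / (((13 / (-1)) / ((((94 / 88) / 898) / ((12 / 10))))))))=-68.18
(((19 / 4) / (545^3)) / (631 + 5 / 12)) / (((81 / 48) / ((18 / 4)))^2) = 0.00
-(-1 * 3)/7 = 3/7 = 0.43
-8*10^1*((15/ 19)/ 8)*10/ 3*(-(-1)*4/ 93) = -2000/ 1767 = -1.13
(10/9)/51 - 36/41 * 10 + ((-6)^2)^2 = 24224594/18819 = 1287.24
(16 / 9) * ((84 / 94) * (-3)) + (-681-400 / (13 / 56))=-1471803 / 611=-2408.84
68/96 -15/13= -139/312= -0.45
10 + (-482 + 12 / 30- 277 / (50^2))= -1179277 / 2500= -471.71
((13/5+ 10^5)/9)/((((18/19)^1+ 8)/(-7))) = -7389081/850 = -8693.04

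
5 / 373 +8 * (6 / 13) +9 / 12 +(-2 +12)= 280383 / 19396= 14.46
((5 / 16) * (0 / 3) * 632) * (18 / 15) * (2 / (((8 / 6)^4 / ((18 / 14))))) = 0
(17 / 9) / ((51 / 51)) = 17 / 9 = 1.89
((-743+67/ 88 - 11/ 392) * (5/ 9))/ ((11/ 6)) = -8001635/ 35574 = -224.93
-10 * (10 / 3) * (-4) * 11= 4400 / 3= 1466.67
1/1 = 1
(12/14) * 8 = 48/7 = 6.86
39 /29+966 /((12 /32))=74743 /29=2577.34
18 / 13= 1.38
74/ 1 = 74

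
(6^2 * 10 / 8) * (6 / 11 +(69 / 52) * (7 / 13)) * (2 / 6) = 140535 / 7436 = 18.90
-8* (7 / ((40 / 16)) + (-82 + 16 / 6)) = 9184 / 15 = 612.27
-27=-27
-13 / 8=-1.62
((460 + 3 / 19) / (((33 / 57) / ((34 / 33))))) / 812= 21233 / 21054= 1.01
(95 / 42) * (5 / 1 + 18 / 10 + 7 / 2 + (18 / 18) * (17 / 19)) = 709 / 28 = 25.32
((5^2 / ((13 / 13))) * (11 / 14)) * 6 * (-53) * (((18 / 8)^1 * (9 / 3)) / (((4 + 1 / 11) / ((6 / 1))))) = -865755 / 14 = -61839.64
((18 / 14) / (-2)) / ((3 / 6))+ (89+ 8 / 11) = 6810 / 77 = 88.44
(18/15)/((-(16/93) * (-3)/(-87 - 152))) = -22227/40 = -555.68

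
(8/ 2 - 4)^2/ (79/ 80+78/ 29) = 0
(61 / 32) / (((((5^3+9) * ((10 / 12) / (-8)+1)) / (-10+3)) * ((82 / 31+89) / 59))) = -0.07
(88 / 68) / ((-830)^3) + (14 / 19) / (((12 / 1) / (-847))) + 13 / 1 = -10806631353877 / 277030801500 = -39.01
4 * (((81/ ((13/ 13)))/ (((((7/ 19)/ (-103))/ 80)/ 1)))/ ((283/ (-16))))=811607040/ 1981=409695.63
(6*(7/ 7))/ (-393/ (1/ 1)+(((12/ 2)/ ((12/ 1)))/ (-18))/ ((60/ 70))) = -1296/ 84895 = -0.02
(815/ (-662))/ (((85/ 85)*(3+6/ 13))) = -2119/ 5958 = -0.36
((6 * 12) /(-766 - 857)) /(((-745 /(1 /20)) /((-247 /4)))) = -0.00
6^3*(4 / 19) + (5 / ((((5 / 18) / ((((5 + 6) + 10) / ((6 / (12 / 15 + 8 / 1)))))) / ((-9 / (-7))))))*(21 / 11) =133596 / 95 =1406.27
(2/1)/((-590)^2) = 1/174050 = 0.00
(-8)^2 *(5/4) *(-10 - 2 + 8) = -320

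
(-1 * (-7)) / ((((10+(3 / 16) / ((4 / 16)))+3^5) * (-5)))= -0.01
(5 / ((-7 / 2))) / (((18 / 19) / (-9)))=95 / 7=13.57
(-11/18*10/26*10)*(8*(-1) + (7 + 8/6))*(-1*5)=1375/351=3.92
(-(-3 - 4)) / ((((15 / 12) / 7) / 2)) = 392 / 5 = 78.40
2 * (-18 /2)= -18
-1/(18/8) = -0.44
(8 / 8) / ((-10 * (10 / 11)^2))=-121 / 1000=-0.12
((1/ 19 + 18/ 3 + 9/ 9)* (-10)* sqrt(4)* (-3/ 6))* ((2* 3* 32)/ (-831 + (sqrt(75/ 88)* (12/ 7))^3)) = -3719896332570880/ 228280887944969-2184114240000* sqrt(66)/ 228280887944969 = -16.37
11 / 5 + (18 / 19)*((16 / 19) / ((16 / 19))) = 3.15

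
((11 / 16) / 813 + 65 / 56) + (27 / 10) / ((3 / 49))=20606683 / 455280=45.26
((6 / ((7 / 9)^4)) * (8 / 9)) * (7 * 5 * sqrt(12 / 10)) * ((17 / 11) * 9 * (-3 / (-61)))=16061328 * sqrt(30) / 230153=382.23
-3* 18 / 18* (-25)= 75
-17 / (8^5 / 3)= -51 / 32768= -0.00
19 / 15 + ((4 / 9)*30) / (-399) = 7381 / 5985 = 1.23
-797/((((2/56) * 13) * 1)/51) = -87547.38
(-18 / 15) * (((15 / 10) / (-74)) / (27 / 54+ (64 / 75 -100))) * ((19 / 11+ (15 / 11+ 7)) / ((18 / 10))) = -225 / 162767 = -0.00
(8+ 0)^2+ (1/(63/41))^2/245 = 62235601/972405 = 64.00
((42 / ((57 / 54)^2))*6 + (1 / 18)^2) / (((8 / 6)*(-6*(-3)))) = 26454313 / 2807136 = 9.42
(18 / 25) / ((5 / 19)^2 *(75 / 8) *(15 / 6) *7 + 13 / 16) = 51984 / 878975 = 0.06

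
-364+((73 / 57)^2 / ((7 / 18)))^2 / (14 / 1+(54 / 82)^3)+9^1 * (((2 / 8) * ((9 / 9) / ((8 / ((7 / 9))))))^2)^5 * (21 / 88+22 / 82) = -326309364174088868820380838221979901816481 / 899531512106661339505360006899893796864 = -362.75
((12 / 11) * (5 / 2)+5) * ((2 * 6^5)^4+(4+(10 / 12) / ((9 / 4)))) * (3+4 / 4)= 48819686516040905000 / 27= 1808136537631144629.63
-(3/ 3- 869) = 868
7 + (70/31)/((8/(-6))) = 329/62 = 5.31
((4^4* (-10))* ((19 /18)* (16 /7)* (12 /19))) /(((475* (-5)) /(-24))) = -131072 /3325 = -39.42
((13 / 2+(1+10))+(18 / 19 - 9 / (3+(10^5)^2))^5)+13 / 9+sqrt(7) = sqrt(7)+87836198415598491140361642963456836483455313803960536345011 / 4456978206685467304011280381203384114180507617110830457026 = 22.35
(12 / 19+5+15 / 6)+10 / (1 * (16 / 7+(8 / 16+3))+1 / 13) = 398863 / 40546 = 9.84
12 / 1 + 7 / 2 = 31 / 2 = 15.50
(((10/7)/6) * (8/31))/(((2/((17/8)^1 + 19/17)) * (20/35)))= 735/4216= 0.17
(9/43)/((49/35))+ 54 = 16299/301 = 54.15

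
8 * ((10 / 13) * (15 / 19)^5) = 60750000 / 32189287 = 1.89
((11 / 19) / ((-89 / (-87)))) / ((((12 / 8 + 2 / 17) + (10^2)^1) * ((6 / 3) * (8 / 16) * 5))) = 32538 / 29212025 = 0.00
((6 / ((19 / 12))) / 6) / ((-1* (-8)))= 3 / 38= 0.08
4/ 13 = 0.31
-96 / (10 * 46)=-24 / 115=-0.21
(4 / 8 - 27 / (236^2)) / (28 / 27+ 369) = 751167 / 556458736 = 0.00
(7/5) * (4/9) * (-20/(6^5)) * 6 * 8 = -56/729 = -0.08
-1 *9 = -9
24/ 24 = 1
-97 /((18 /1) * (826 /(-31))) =3007 /14868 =0.20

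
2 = 2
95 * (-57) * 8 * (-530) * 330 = 7576668000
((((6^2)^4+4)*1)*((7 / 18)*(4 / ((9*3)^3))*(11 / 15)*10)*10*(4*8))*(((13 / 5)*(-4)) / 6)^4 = 3025973465202688 / 1076168025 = 2811803.91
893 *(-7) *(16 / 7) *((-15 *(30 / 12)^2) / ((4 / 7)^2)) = 16408875 / 4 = 4102218.75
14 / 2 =7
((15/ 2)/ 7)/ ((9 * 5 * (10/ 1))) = 0.00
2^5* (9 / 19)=288 / 19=15.16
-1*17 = -17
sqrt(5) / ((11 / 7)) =7 * sqrt(5) / 11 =1.42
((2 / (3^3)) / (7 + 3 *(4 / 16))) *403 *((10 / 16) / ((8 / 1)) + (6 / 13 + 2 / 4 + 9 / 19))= 23923 / 4104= 5.83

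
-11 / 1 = -11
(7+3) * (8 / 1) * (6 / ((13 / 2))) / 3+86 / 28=5039 / 182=27.69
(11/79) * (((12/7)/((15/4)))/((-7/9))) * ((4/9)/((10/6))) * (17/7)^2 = -610368/4741975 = -0.13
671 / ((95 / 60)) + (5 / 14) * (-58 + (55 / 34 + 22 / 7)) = 25625519 / 63308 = 404.78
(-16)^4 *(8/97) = 524288/97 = 5405.03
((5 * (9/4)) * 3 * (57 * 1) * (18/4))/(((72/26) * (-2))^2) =144495/512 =282.22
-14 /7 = -2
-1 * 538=-538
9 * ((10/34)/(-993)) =-15/5627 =-0.00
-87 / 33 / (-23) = 29 / 253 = 0.11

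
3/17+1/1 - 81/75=41/425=0.10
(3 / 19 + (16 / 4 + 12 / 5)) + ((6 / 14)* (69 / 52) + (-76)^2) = 199980517 / 34580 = 5783.13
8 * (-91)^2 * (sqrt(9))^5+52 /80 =321965293 /20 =16098264.65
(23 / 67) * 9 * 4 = 828 / 67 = 12.36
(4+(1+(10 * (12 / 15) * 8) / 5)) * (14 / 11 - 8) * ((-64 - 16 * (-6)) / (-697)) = 210752 / 38335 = 5.50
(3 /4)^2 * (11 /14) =0.44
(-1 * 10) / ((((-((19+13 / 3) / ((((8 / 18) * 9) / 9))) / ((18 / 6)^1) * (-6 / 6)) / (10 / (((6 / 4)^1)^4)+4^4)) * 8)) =-18.43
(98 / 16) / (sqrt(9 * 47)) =49 * sqrt(47) / 1128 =0.30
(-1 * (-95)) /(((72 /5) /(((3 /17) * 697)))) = 19475 /24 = 811.46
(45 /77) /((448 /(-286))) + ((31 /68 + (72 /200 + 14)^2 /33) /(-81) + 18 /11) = 52570387439 /44532180000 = 1.18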